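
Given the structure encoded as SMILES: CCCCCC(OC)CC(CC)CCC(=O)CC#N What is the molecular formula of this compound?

Walk through each heavy atom and fill implicit hydrogens from standard valence (C 4, N 3, O 2, S 2, halogen 1):
  atom 1: C, bond orders sum to 1 (valence 4) → 3 H
  atom 2: C, bond orders sum to 2 (valence 4) → 2 H
  atom 3: C, bond orders sum to 2 (valence 4) → 2 H
  atom 4: C, bond orders sum to 2 (valence 4) → 2 H
  atom 5: C, bond orders sum to 2 (valence 4) → 2 H
  atom 6: C, bond orders sum to 3 (valence 4) → 1 H
  atom 7: O, bond orders sum to 2 (valence 2) → 0 H
  atom 8: C, bond orders sum to 1 (valence 4) → 3 H
  atom 9: C, bond orders sum to 2 (valence 4) → 2 H
  atom 10: C, bond orders sum to 3 (valence 4) → 1 H
  atom 11: C, bond orders sum to 2 (valence 4) → 2 H
  atom 12: C, bond orders sum to 1 (valence 4) → 3 H
  atom 13: C, bond orders sum to 2 (valence 4) → 2 H
  atom 14: C, bond orders sum to 2 (valence 4) → 2 H
  atom 15: C, bond orders sum to 4 (valence 4) → 0 H
  atom 16: O, bond orders sum to 2 (valence 2) → 0 H
  atom 17: C, bond orders sum to 2 (valence 4) → 2 H
  atom 18: C, bond orders sum to 4 (valence 4) → 0 H
  atom 19: N, bond orders sum to 3 (valence 3) → 0 H
Totals → C:16, H:29, N:1, O:2.
In Hill order: C16H29NO2.

C16H29NO2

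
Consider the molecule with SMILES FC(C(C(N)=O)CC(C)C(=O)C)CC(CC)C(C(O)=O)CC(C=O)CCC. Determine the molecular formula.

Walk through each heavy atom and fill implicit hydrogens from standard valence (C 4, N 3, O 2, S 2, halogen 1):
  atom 1: F (halogen, monovalent) → 0 H
  atom 2: C, bond orders sum to 3 (valence 4) → 1 H
  atom 3: C, bond orders sum to 3 (valence 4) → 1 H
  atom 4: C, bond orders sum to 4 (valence 4) → 0 H
  atom 5: N, bond orders sum to 1 (valence 3) → 2 H
  atom 6: O, bond orders sum to 2 (valence 2) → 0 H
  atom 7: C, bond orders sum to 2 (valence 4) → 2 H
  atom 8: C, bond orders sum to 3 (valence 4) → 1 H
  atom 9: C, bond orders sum to 1 (valence 4) → 3 H
  atom 10: C, bond orders sum to 4 (valence 4) → 0 H
  atom 11: O, bond orders sum to 2 (valence 2) → 0 H
  atom 12: C, bond orders sum to 1 (valence 4) → 3 H
  atom 13: C, bond orders sum to 2 (valence 4) → 2 H
  atom 14: C, bond orders sum to 3 (valence 4) → 1 H
  atom 15: C, bond orders sum to 2 (valence 4) → 2 H
  atom 16: C, bond orders sum to 1 (valence 4) → 3 H
  atom 17: C, bond orders sum to 3 (valence 4) → 1 H
  atom 18: C, bond orders sum to 4 (valence 4) → 0 H
  atom 19: O, bond orders sum to 1 (valence 2) → 1 H
  atom 20: O, bond orders sum to 2 (valence 2) → 0 H
  atom 21: C, bond orders sum to 2 (valence 4) → 2 H
  atom 22: C, bond orders sum to 3 (valence 4) → 1 H
  atom 23: C, bond orders sum to 3 (valence 4) → 1 H
  atom 24: O, bond orders sum to 2 (valence 2) → 0 H
  atom 25: C, bond orders sum to 2 (valence 4) → 2 H
  atom 26: C, bond orders sum to 2 (valence 4) → 2 H
  atom 27: C, bond orders sum to 1 (valence 4) → 3 H
Totals → C:20, H:34, F:1, N:1, O:5.

C20H34FNO5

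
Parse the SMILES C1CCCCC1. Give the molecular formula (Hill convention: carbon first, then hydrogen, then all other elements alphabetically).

C6H12

Walk through each heavy atom and fill implicit hydrogens from standard valence (C 4, N 3, O 2, S 2, halogen 1):
  atom 1: C, bond orders sum to 2 (valence 4) → 2 H
  atom 2: C, bond orders sum to 2 (valence 4) → 2 H
  atom 3: C, bond orders sum to 2 (valence 4) → 2 H
  atom 4: C, bond orders sum to 2 (valence 4) → 2 H
  atom 5: C, bond orders sum to 2 (valence 4) → 2 H
  atom 6: C, bond orders sum to 2 (valence 4) → 2 H
Totals → C:6, H:12.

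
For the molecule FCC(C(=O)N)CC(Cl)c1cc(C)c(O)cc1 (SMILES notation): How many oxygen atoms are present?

2

Scan the SMILES for O atoms (remember two-letter symbols like Cl and Br are single atoms).
Oxygen count: 2.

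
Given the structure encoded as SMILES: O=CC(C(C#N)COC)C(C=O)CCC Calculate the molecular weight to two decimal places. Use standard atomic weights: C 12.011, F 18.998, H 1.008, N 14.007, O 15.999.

First, the molecular formula is C11H17NO3 (counting implicit H from valence).
  C: 11 × 12.011 = 132.121
  H: 17 × 1.008 = 17.136
  N: 1 × 14.007 = 14.007
  O: 3 × 15.999 = 47.997
Sum: 11×12.011 + 17×1.008 + 1×14.007 + 3×15.999 = 211.261 → 211.26 g/mol.

211.26 g/mol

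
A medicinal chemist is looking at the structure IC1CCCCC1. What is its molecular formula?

C6H11I

Walk through each heavy atom and fill implicit hydrogens from standard valence (C 4, N 3, O 2, S 2, halogen 1):
  atom 1: I (halogen, monovalent) → 0 H
  atom 2: C, bond orders sum to 3 (valence 4) → 1 H
  atom 3: C, bond orders sum to 2 (valence 4) → 2 H
  atom 4: C, bond orders sum to 2 (valence 4) → 2 H
  atom 5: C, bond orders sum to 2 (valence 4) → 2 H
  atom 6: C, bond orders sum to 2 (valence 4) → 2 H
  atom 7: C, bond orders sum to 2 (valence 4) → 2 H
Totals → C:6, H:11, I:1.
In Hill order: C6H11I.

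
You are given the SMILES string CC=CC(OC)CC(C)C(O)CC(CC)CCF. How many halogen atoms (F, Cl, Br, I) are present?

Halogen atoms appear at heavy-atom position 18 (1×F).
Other groups present: 1 alkene, 1 ether, 1 hydroxyl.
Halogen count: 1.

1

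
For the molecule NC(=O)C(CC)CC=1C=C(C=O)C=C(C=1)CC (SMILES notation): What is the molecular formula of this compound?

C14H19NO2

Walk through each heavy atom and fill implicit hydrogens from standard valence (C 4, N 3, O 2, S 2, halogen 1):
  atom 1: N, bond orders sum to 1 (valence 3) → 2 H
  atom 2: C, bond orders sum to 4 (valence 4) → 0 H
  atom 3: O, bond orders sum to 2 (valence 2) → 0 H
  atom 4: C, bond orders sum to 3 (valence 4) → 1 H
  atom 5: C, bond orders sum to 2 (valence 4) → 2 H
  atom 6: C, bond orders sum to 1 (valence 4) → 3 H
  atom 7: C, bond orders sum to 2 (valence 4) → 2 H
  atom 8: C, bond orders sum to 4 (valence 4) → 0 H
  atom 9: C, bond orders sum to 3 (valence 4) → 1 H
  atom 10: C, bond orders sum to 4 (valence 4) → 0 H
  atom 11: C, bond orders sum to 3 (valence 4) → 1 H
  atom 12: O, bond orders sum to 2 (valence 2) → 0 H
  atom 13: C, bond orders sum to 3 (valence 4) → 1 H
  atom 14: C, bond orders sum to 4 (valence 4) → 0 H
  atom 15: C, bond orders sum to 3 (valence 4) → 1 H
  atom 16: C, bond orders sum to 2 (valence 4) → 2 H
  atom 17: C, bond orders sum to 1 (valence 4) → 3 H
Totals → C:14, H:19, N:1, O:2.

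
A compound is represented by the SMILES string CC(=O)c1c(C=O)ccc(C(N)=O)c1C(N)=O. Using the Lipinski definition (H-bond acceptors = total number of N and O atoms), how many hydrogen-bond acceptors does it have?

6

N atoms: 2; O atoms: 4.
Lipinski HBA = 2 + 4 = 6.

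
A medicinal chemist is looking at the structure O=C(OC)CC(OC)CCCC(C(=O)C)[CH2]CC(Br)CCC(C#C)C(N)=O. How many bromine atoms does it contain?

1

Scan the SMILES for Br atoms (remember two-letter symbols like Cl and Br are single atoms).
Bromine count: 1.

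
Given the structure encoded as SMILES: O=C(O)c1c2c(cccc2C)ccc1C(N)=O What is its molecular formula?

Walk through each heavy atom and fill implicit hydrogens from standard valence (C 4, N 3, O 2, S 2, halogen 1); for lowercase aromatic atoms, an aromatic c carries 1 H when it has two neighbours and 0 H with three, and aromatic n carries 0 H:
  atom 1: O, bond orders sum to 2 (valence 2) → 0 H
  atom 2: C, bond orders sum to 4 (valence 4) → 0 H
  atom 3: O, bond orders sum to 1 (valence 2) → 1 H
  atom 4: aromatic c, 3 neighbours → 0 H
  atom 5: aromatic c, 3 neighbours → 0 H
  atom 6: aromatic c, 3 neighbours → 0 H
  atom 7: aromatic c, 2 neighbours → 1 H
  atom 8: aromatic c, 2 neighbours → 1 H
  atom 9: aromatic c, 2 neighbours → 1 H
  atom 10: aromatic c, 3 neighbours → 0 H
  atom 11: C, bond orders sum to 1 (valence 4) → 3 H
  atom 12: aromatic c, 2 neighbours → 1 H
  atom 13: aromatic c, 2 neighbours → 1 H
  atom 14: aromatic c, 3 neighbours → 0 H
  atom 15: C, bond orders sum to 4 (valence 4) → 0 H
  atom 16: N, bond orders sum to 1 (valence 3) → 2 H
  atom 17: O, bond orders sum to 2 (valence 2) → 0 H
Totals → C:13, H:11, N:1, O:3.

C13H11NO3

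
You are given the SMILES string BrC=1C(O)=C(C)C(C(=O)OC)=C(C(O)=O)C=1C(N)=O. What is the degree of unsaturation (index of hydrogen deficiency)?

Degree of unsaturation = (number of rings) + (number of π bonds).
Ring closures in the SMILES: 1.
π bonds: 6 double bonds (each 1 DoU) → 6 DoU from unsaturation.
Total DoU = 1 + 6 = 7.

7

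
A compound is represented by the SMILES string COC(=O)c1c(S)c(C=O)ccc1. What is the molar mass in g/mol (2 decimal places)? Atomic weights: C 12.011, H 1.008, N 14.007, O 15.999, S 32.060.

196.22 g/mol

First, the molecular formula is C9H8O3S (counting implicit H from valence).
  C: 9 × 12.011 = 108.099
  H: 8 × 1.008 = 8.064
  O: 3 × 15.999 = 47.997
  S: 1 × 32.060 = 32.060
Sum: 9×12.011 + 8×1.008 + 3×15.999 + 1×32.060 = 196.220 → 196.22 g/mol.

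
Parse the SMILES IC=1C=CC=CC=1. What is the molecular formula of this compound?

Walk through each heavy atom and fill implicit hydrogens from standard valence (C 4, N 3, O 2, S 2, halogen 1):
  atom 1: I (halogen, monovalent) → 0 H
  atom 2: C, bond orders sum to 4 (valence 4) → 0 H
  atom 3: C, bond orders sum to 3 (valence 4) → 1 H
  atom 4: C, bond orders sum to 3 (valence 4) → 1 H
  atom 5: C, bond orders sum to 3 (valence 4) → 1 H
  atom 6: C, bond orders sum to 3 (valence 4) → 1 H
  atom 7: C, bond orders sum to 3 (valence 4) → 1 H
Totals → C:6, H:5, I:1.
In Hill order: C6H5I.

C6H5I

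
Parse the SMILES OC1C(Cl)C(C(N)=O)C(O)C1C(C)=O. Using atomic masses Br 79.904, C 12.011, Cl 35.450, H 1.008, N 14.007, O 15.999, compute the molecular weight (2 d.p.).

First, the molecular formula is C8H12ClNO4 (counting implicit H from valence).
  C: 8 × 12.011 = 96.088
  Cl: 1 × 35.450 = 35.450
  H: 12 × 1.008 = 12.096
  N: 1 × 14.007 = 14.007
  O: 4 × 15.999 = 63.996
Sum: 8×12.011 + 1×35.450 + 12×1.008 + 1×14.007 + 4×15.999 = 221.637 → 221.64 g/mol.

221.64 g/mol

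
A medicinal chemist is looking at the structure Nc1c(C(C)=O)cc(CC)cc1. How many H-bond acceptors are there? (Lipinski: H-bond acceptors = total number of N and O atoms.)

N atoms: 1; O atoms: 1.
Lipinski HBA = 1 + 1 = 2.

2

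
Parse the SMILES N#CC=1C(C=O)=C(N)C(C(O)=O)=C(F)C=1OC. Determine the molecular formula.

C10H7FN2O4

Walk through each heavy atom and fill implicit hydrogens from standard valence (C 4, N 3, O 2, S 2, halogen 1):
  atom 1: N, bond orders sum to 3 (valence 3) → 0 H
  atom 2: C, bond orders sum to 4 (valence 4) → 0 H
  atom 3: C, bond orders sum to 4 (valence 4) → 0 H
  atom 4: C, bond orders sum to 4 (valence 4) → 0 H
  atom 5: C, bond orders sum to 3 (valence 4) → 1 H
  atom 6: O, bond orders sum to 2 (valence 2) → 0 H
  atom 7: C, bond orders sum to 4 (valence 4) → 0 H
  atom 8: N, bond orders sum to 1 (valence 3) → 2 H
  atom 9: C, bond orders sum to 4 (valence 4) → 0 H
  atom 10: C, bond orders sum to 4 (valence 4) → 0 H
  atom 11: O, bond orders sum to 1 (valence 2) → 1 H
  atom 12: O, bond orders sum to 2 (valence 2) → 0 H
  atom 13: C, bond orders sum to 4 (valence 4) → 0 H
  atom 14: F (halogen, monovalent) → 0 H
  atom 15: C, bond orders sum to 4 (valence 4) → 0 H
  atom 16: O, bond orders sum to 2 (valence 2) → 0 H
  atom 17: C, bond orders sum to 1 (valence 4) → 3 H
Totals → C:10, H:7, F:1, N:2, O:4.
In Hill order: C10H7FN2O4.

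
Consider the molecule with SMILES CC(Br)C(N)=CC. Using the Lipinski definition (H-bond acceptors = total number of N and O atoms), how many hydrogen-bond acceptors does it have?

N atoms: 1; O atoms: 0.
Lipinski HBA = 1 + 0 = 1.

1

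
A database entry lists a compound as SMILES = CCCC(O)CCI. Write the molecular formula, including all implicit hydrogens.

C6H13IO

Walk through each heavy atom and fill implicit hydrogens from standard valence (C 4, N 3, O 2, S 2, halogen 1):
  atom 1: C, bond orders sum to 1 (valence 4) → 3 H
  atom 2: C, bond orders sum to 2 (valence 4) → 2 H
  atom 3: C, bond orders sum to 2 (valence 4) → 2 H
  atom 4: C, bond orders sum to 3 (valence 4) → 1 H
  atom 5: O, bond orders sum to 1 (valence 2) → 1 H
  atom 6: C, bond orders sum to 2 (valence 4) → 2 H
  atom 7: C, bond orders sum to 2 (valence 4) → 2 H
  atom 8: I (halogen, monovalent) → 0 H
Totals → C:6, H:13, I:1, O:1.
In Hill order: C6H13IO.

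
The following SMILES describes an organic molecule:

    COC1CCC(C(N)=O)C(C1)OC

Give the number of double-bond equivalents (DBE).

Degree of unsaturation = (number of rings) + (number of π bonds).
Ring closures in the SMILES: 1.
π bonds: 1 double bond (each 1 DoU) → 1 DoU from unsaturation.
Total DoU = 1 + 1 = 2.

2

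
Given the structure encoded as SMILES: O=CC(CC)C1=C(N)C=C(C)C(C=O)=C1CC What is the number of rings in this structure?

In SMILES, each pair of matching ring-closure digits denotes one ring-closing bond; the number of such bonds equals the number of independent rings.
Ring-closure bonds here: 1.

1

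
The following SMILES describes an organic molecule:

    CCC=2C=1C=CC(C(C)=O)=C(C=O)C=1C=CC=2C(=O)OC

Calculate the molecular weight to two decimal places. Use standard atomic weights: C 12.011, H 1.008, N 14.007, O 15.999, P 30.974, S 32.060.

First, the molecular formula is C17H16O4 (counting implicit H from valence).
  C: 17 × 12.011 = 204.187
  H: 16 × 1.008 = 16.128
  O: 4 × 15.999 = 63.996
Sum: 17×12.011 + 16×1.008 + 4×15.999 = 284.311 → 284.31 g/mol.

284.31 g/mol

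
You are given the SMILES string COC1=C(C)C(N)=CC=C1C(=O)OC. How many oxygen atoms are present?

Scan the SMILES for O atoms (remember two-letter symbols like Cl and Br are single atoms).
Oxygen count: 3.

3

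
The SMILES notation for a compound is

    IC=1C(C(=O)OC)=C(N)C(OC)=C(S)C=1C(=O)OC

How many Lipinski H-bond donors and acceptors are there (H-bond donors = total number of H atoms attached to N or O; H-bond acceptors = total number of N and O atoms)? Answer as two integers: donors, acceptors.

2, 6

Donors: find every N or O and count the H atoms it carries.
  atom 5 (O): bond orders sum to 2 → 0 H
  atom 6 (O): bond orders sum to 2 → 0 H
  atom 9 (N): bond orders sum to 1 → 2 H
  atom 11 (O): bond orders sum to 2 → 0 H
  atom 17 (O): bond orders sum to 2 → 0 H
  atom 18 (O): bond orders sum to 2 → 0 H
Lipinski HBD = 2.
Acceptors: N atoms = 1, O atoms = 5 → HBA = 6.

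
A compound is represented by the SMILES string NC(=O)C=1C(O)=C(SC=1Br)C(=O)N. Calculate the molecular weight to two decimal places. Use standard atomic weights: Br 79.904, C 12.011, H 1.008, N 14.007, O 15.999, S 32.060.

First, the molecular formula is C6H5BrN2O3S (counting implicit H from valence).
  Br: 1 × 79.904 = 79.904
  C: 6 × 12.011 = 72.066
  H: 5 × 1.008 = 5.040
  N: 2 × 14.007 = 28.014
  O: 3 × 15.999 = 47.997
  S: 1 × 32.060 = 32.060
Sum: 1×79.904 + 6×12.011 + 5×1.008 + 2×14.007 + 3×15.999 + 1×32.060 = 265.081 → 265.08 g/mol.

265.08 g/mol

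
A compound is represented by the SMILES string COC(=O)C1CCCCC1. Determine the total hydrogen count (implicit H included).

14

Walk through each heavy atom and fill implicit hydrogens from standard valence (C 4, N 3, O 2, S 2, halogen 1):
  atom 1: C, bond orders sum to 1 (valence 4) → 3 H
  atom 2: O, bond orders sum to 2 (valence 2) → 0 H
  atom 3: C, bond orders sum to 4 (valence 4) → 0 H
  atom 4: O, bond orders sum to 2 (valence 2) → 0 H
  atom 5: C, bond orders sum to 3 (valence 4) → 1 H
  atom 6: C, bond orders sum to 2 (valence 4) → 2 H
  atom 7: C, bond orders sum to 2 (valence 4) → 2 H
  atom 8: C, bond orders sum to 2 (valence 4) → 2 H
  atom 9: C, bond orders sum to 2 (valence 4) → 2 H
  atom 10: C, bond orders sum to 2 (valence 4) → 2 H
Total hydrogens: 14.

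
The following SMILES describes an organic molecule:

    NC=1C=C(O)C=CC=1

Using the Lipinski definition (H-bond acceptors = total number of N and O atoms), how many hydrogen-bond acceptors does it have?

N atoms: 1; O atoms: 1.
Lipinski HBA = 1 + 1 = 2.

2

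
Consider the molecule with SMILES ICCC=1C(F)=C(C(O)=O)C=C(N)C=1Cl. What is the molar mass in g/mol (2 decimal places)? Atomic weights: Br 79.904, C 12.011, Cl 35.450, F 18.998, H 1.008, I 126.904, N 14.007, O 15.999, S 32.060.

First, the molecular formula is C9H8ClFINO2 (counting implicit H from valence).
  C: 9 × 12.011 = 108.099
  Cl: 1 × 35.450 = 35.450
  F: 1 × 18.998 = 18.998
  H: 8 × 1.008 = 8.064
  I: 1 × 126.904 = 126.904
  N: 1 × 14.007 = 14.007
  O: 2 × 15.999 = 31.998
Sum: 9×12.011 + 1×35.450 + 1×18.998 + 8×1.008 + 1×126.904 + 1×14.007 + 2×15.999 = 343.520 → 343.52 g/mol.

343.52 g/mol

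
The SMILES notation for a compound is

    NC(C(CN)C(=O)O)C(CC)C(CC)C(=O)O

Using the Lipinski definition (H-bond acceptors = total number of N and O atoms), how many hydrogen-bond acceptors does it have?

6

N atoms: 2; O atoms: 4.
Lipinski HBA = 2 + 4 = 6.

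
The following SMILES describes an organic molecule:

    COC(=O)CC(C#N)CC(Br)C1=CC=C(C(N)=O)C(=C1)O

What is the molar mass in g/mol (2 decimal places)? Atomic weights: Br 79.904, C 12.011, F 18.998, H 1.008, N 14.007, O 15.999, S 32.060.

355.19 g/mol

First, the molecular formula is C14H15BrN2O4 (counting implicit H from valence).
  Br: 1 × 79.904 = 79.904
  C: 14 × 12.011 = 168.154
  H: 15 × 1.008 = 15.120
  N: 2 × 14.007 = 28.014
  O: 4 × 15.999 = 63.996
Sum: 1×79.904 + 14×12.011 + 15×1.008 + 2×14.007 + 4×15.999 = 355.188 → 355.19 g/mol.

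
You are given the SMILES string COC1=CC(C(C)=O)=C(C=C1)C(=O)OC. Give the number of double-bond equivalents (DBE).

6

Degree of unsaturation = (number of rings) + (number of π bonds).
Ring closures in the SMILES: 1.
π bonds: 5 double bonds (each 1 DoU) → 5 DoU from unsaturation.
Total DoU = 1 + 5 = 6.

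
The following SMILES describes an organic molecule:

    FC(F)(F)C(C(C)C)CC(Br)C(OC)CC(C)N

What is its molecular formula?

Walk through each heavy atom and fill implicit hydrogens from standard valence (C 4, N 3, O 2, S 2, halogen 1):
  atom 1: F (halogen, monovalent) → 0 H
  atom 2: C, bond orders sum to 4 (valence 4) → 0 H
  atom 3: F (halogen, monovalent) → 0 H
  atom 4: F (halogen, monovalent) → 0 H
  atom 5: C, bond orders sum to 3 (valence 4) → 1 H
  atom 6: C, bond orders sum to 3 (valence 4) → 1 H
  atom 7: C, bond orders sum to 1 (valence 4) → 3 H
  atom 8: C, bond orders sum to 1 (valence 4) → 3 H
  atom 9: C, bond orders sum to 2 (valence 4) → 2 H
  atom 10: C, bond orders sum to 3 (valence 4) → 1 H
  atom 11: Br (halogen, monovalent) → 0 H
  atom 12: C, bond orders sum to 3 (valence 4) → 1 H
  atom 13: O, bond orders sum to 2 (valence 2) → 0 H
  atom 14: C, bond orders sum to 1 (valence 4) → 3 H
  atom 15: C, bond orders sum to 2 (valence 4) → 2 H
  atom 16: C, bond orders sum to 3 (valence 4) → 1 H
  atom 17: C, bond orders sum to 1 (valence 4) → 3 H
  atom 18: N, bond orders sum to 1 (valence 3) → 2 H
Totals → C:12, H:23, Br:1, F:3, N:1, O:1.
In Hill order: C12H23BrF3NO.

C12H23BrF3NO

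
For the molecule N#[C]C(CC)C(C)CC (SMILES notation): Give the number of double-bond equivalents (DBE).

Molecular formula: C8H15N.
DoU = (2C + 2 + N − H − X) / 2, where X is the halogen count and O/S are ignored.
    = (2·8 + 2 + 1 − 15 − 0) / 2 = 4 / 2 = 2.

2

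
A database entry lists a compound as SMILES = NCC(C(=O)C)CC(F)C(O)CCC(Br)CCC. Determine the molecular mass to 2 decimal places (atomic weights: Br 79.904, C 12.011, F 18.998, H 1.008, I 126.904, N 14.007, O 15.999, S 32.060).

First, the molecular formula is C13H25BrFNO2 (counting implicit H from valence).
  Br: 1 × 79.904 = 79.904
  C: 13 × 12.011 = 156.143
  F: 1 × 18.998 = 18.998
  H: 25 × 1.008 = 25.200
  N: 1 × 14.007 = 14.007
  O: 2 × 15.999 = 31.998
Sum: 1×79.904 + 13×12.011 + 1×18.998 + 25×1.008 + 1×14.007 + 2×15.999 = 326.250 → 326.25 g/mol.

326.25 g/mol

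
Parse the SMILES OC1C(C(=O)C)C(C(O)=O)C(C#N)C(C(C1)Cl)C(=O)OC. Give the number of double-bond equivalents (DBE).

Molecular formula: C13H16ClNO6.
DoU = (2C + 2 + N − H − X) / 2, where X is the halogen count and O/S are ignored.
    = (2·13 + 2 + 1 − 16 − 1) / 2 = 12 / 2 = 6.

6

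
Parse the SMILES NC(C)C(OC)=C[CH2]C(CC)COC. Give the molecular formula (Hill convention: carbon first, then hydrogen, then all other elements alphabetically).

Walk through each heavy atom and fill implicit hydrogens from standard valence (C 4, N 3, O 2, S 2, halogen 1):
  atom 1: N, bond orders sum to 1 (valence 3) → 2 H
  atom 2: C, bond orders sum to 3 (valence 4) → 1 H
  atom 3: C, bond orders sum to 1 (valence 4) → 3 H
  atom 4: C, bond orders sum to 4 (valence 4) → 0 H
  atom 5: O, bond orders sum to 2 (valence 2) → 0 H
  atom 6: C, bond orders sum to 1 (valence 4) → 3 H
  atom 7: C, bond orders sum to 3 (valence 4) → 1 H
  atom 8: C with explicit H count 2
  atom 9: C, bond orders sum to 3 (valence 4) → 1 H
  atom 10: C, bond orders sum to 2 (valence 4) → 2 H
  atom 11: C, bond orders sum to 1 (valence 4) → 3 H
  atom 12: C, bond orders sum to 2 (valence 4) → 2 H
  atom 13: O, bond orders sum to 2 (valence 2) → 0 H
  atom 14: C, bond orders sum to 1 (valence 4) → 3 H
Totals → C:11, H:23, N:1, O:2.

C11H23NO2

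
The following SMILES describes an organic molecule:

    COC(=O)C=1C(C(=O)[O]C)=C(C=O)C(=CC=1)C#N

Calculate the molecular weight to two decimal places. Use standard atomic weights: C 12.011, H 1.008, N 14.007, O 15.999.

247.21 g/mol

First, the molecular formula is C12H9NO5 (counting implicit H from valence).
  C: 12 × 12.011 = 144.132
  H: 9 × 1.008 = 9.072
  N: 1 × 14.007 = 14.007
  O: 5 × 15.999 = 79.995
Sum: 12×12.011 + 9×1.008 + 1×14.007 + 5×15.999 = 247.206 → 247.21 g/mol.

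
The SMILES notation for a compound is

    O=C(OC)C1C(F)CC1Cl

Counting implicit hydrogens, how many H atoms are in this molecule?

8

Walk through each heavy atom and fill implicit hydrogens from standard valence (C 4, N 3, O 2, S 2, halogen 1):
  atom 1: O, bond orders sum to 2 (valence 2) → 0 H
  atom 2: C, bond orders sum to 4 (valence 4) → 0 H
  atom 3: O, bond orders sum to 2 (valence 2) → 0 H
  atom 4: C, bond orders sum to 1 (valence 4) → 3 H
  atom 5: C, bond orders sum to 3 (valence 4) → 1 H
  atom 6: C, bond orders sum to 3 (valence 4) → 1 H
  atom 7: F (halogen, monovalent) → 0 H
  atom 8: C, bond orders sum to 2 (valence 4) → 2 H
  atom 9: C, bond orders sum to 3 (valence 4) → 1 H
  atom 10: Cl (halogen, monovalent) → 0 H
Total hydrogens: 8.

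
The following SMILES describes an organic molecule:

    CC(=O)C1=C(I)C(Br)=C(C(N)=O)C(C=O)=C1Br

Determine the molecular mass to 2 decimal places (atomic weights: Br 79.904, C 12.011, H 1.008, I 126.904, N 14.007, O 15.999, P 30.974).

474.87 g/mol

First, the molecular formula is C10H6Br2INO3 (counting implicit H from valence).
  Br: 2 × 79.904 = 159.808
  C: 10 × 12.011 = 120.110
  H: 6 × 1.008 = 6.048
  I: 1 × 126.904 = 126.904
  N: 1 × 14.007 = 14.007
  O: 3 × 15.999 = 47.997
Sum: 2×79.904 + 10×12.011 + 6×1.008 + 1×126.904 + 1×14.007 + 3×15.999 = 474.874 → 474.87 g/mol.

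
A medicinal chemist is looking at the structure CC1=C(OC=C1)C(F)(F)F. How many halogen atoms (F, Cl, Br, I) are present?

Halogen atoms appear at heavy-atom positions 8, 9, 10 (3×F).
Halogen count: 3.

3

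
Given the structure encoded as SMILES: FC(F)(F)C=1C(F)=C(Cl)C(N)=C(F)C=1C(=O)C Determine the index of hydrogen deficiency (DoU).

5

Degree of unsaturation = (number of rings) + (number of π bonds).
Ring closures in the SMILES: 1.
π bonds: 4 double bonds (each 1 DoU) → 4 DoU from unsaturation.
Total DoU = 1 + 4 = 5.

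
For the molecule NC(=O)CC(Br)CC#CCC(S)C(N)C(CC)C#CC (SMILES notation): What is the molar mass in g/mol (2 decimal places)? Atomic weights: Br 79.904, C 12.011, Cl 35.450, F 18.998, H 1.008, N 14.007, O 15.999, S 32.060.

359.33 g/mol

First, the molecular formula is C15H23BrN2OS (counting implicit H from valence).
  Br: 1 × 79.904 = 79.904
  C: 15 × 12.011 = 180.165
  H: 23 × 1.008 = 23.184
  N: 2 × 14.007 = 28.014
  O: 1 × 15.999 = 15.999
  S: 1 × 32.060 = 32.060
Sum: 1×79.904 + 15×12.011 + 23×1.008 + 2×14.007 + 1×15.999 + 1×32.060 = 359.326 → 359.33 g/mol.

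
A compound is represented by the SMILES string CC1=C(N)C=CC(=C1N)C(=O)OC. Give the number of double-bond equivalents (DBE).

Degree of unsaturation = (number of rings) + (number of π bonds).
Ring closures in the SMILES: 1.
π bonds: 4 double bonds (each 1 DoU) → 4 DoU from unsaturation.
Total DoU = 1 + 4 = 5.

5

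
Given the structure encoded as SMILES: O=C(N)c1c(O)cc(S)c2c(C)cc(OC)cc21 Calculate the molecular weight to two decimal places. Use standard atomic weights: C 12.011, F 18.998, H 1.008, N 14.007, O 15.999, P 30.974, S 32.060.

263.31 g/mol

First, the molecular formula is C13H13NO3S (counting implicit H from valence).
  C: 13 × 12.011 = 156.143
  H: 13 × 1.008 = 13.104
  N: 1 × 14.007 = 14.007
  O: 3 × 15.999 = 47.997
  S: 1 × 32.060 = 32.060
Sum: 13×12.011 + 13×1.008 + 1×14.007 + 3×15.999 + 1×32.060 = 263.311 → 263.31 g/mol.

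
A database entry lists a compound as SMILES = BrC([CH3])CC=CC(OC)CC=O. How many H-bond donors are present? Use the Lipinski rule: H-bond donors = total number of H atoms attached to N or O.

Donors: find every N or O and count the H atoms it carries.
  atom 8 (O): bond orders sum to 2 → 0 H
  atom 12 (O): bond orders sum to 2 → 0 H
Lipinski HBD = 0.

0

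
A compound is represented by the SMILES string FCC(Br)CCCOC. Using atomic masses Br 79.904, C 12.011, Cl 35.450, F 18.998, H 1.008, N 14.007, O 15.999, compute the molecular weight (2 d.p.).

199.06 g/mol

First, the molecular formula is C6H12BrFO (counting implicit H from valence).
  Br: 1 × 79.904 = 79.904
  C: 6 × 12.011 = 72.066
  F: 1 × 18.998 = 18.998
  H: 12 × 1.008 = 12.096
  O: 1 × 15.999 = 15.999
Sum: 1×79.904 + 6×12.011 + 1×18.998 + 12×1.008 + 1×15.999 = 199.063 → 199.06 g/mol.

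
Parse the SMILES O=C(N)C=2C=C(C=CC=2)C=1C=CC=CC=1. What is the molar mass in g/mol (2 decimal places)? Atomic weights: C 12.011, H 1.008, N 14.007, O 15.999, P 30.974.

First, the molecular formula is C13H11NO (counting implicit H from valence).
  C: 13 × 12.011 = 156.143
  H: 11 × 1.008 = 11.088
  N: 1 × 14.007 = 14.007
  O: 1 × 15.999 = 15.999
Sum: 13×12.011 + 11×1.008 + 1×14.007 + 1×15.999 = 197.237 → 197.24 g/mol.

197.24 g/mol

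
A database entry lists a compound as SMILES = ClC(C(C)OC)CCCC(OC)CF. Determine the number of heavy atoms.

Every atom symbol written in the SMILES (organic subset) is one heavy atom; implicit H are not written.
Heavy atoms by element → C:10, Cl:1, F:1, O:2.
Total: 14.

14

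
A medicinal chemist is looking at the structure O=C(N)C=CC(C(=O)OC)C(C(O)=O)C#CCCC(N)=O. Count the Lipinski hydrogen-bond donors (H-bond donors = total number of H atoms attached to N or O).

Donors: find every N or O and count the H atoms it carries.
  atom 1 (O): bond orders sum to 2 → 0 H
  atom 3 (N): bond orders sum to 1 → 2 H
  atom 8 (O): bond orders sum to 2 → 0 H
  atom 9 (O): bond orders sum to 2 → 0 H
  atom 13 (O): bond orders sum to 1 → 1 H
  atom 14 (O): bond orders sum to 2 → 0 H
  atom 20 (N): bond orders sum to 1 → 2 H
  atom 21 (O): bond orders sum to 2 → 0 H
Lipinski HBD = 5.

5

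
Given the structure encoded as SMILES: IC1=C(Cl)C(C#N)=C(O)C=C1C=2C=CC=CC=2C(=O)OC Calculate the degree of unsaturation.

11

Degree of unsaturation = (number of rings) + (number of π bonds).
Ring closures in the SMILES: 2.
π bonds: 7 double bonds (each 1 DoU), 1 triple bond (each 2 DoU) → 9 DoU from unsaturation.
Total DoU = 2 + 9 = 11.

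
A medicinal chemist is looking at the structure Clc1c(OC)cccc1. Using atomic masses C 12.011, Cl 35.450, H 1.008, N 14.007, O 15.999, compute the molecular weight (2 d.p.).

142.58 g/mol

First, the molecular formula is C7H7ClO (counting implicit H from valence).
  C: 7 × 12.011 = 84.077
  Cl: 1 × 35.450 = 35.450
  H: 7 × 1.008 = 7.056
  O: 1 × 15.999 = 15.999
Sum: 7×12.011 + 1×35.450 + 7×1.008 + 1×15.999 = 142.582 → 142.58 g/mol.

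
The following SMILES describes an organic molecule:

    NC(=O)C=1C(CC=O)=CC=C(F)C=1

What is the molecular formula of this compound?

Walk through each heavy atom and fill implicit hydrogens from standard valence (C 4, N 3, O 2, S 2, halogen 1):
  atom 1: N, bond orders sum to 1 (valence 3) → 2 H
  atom 2: C, bond orders sum to 4 (valence 4) → 0 H
  atom 3: O, bond orders sum to 2 (valence 2) → 0 H
  atom 4: C, bond orders sum to 4 (valence 4) → 0 H
  atom 5: C, bond orders sum to 4 (valence 4) → 0 H
  atom 6: C, bond orders sum to 2 (valence 4) → 2 H
  atom 7: C, bond orders sum to 3 (valence 4) → 1 H
  atom 8: O, bond orders sum to 2 (valence 2) → 0 H
  atom 9: C, bond orders sum to 3 (valence 4) → 1 H
  atom 10: C, bond orders sum to 3 (valence 4) → 1 H
  atom 11: C, bond orders sum to 4 (valence 4) → 0 H
  atom 12: F (halogen, monovalent) → 0 H
  atom 13: C, bond orders sum to 3 (valence 4) → 1 H
Totals → C:9, H:8, F:1, N:1, O:2.
In Hill order: C9H8FNO2.

C9H8FNO2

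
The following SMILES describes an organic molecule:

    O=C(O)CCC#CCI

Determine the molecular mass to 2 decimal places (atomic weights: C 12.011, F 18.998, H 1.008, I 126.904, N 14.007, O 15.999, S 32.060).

First, the molecular formula is C6H7IO2 (counting implicit H from valence).
  C: 6 × 12.011 = 72.066
  H: 7 × 1.008 = 7.056
  I: 1 × 126.904 = 126.904
  O: 2 × 15.999 = 31.998
Sum: 6×12.011 + 7×1.008 + 1×126.904 + 2×15.999 = 238.024 → 238.02 g/mol.

238.02 g/mol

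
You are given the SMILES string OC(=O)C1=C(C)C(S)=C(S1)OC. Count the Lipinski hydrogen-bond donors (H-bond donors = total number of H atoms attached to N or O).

1

Donors: find every N or O and count the H atoms it carries.
  atom 1 (O): bond orders sum to 1 → 1 H
  atom 3 (O): bond orders sum to 2 → 0 H
  atom 11 (O): bond orders sum to 2 → 0 H
Lipinski HBD = 1.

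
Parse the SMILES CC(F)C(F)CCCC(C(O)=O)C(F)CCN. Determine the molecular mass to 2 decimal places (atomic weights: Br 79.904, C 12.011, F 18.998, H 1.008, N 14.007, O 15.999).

First, the molecular formula is C11H20F3NO2 (counting implicit H from valence).
  C: 11 × 12.011 = 132.121
  F: 3 × 18.998 = 56.994
  H: 20 × 1.008 = 20.160
  N: 1 × 14.007 = 14.007
  O: 2 × 15.999 = 31.998
Sum: 11×12.011 + 3×18.998 + 20×1.008 + 1×14.007 + 2×15.999 = 255.280 → 255.28 g/mol.

255.28 g/mol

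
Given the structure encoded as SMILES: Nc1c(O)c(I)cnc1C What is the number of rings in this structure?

1

In SMILES, each pair of matching ring-closure digits denotes one ring-closing bond; the number of such bonds equals the number of independent rings.
Ring-closure bonds here: 1.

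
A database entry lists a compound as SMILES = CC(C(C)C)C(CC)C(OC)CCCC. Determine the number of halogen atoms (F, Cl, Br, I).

0

Scan the SMILES for the halogen motif — none present.
Groups that are present: 1 ether.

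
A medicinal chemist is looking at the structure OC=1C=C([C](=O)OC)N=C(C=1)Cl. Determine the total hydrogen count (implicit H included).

Walk through each heavy atom and fill implicit hydrogens from standard valence (C 4, N 3, O 2, S 2, halogen 1):
  atom 1: O, bond orders sum to 1 (valence 2) → 1 H
  atom 2: C, bond orders sum to 4 (valence 4) → 0 H
  atom 3: C, bond orders sum to 3 (valence 4) → 1 H
  atom 4: C, bond orders sum to 4 (valence 4) → 0 H
  atom 5: C with explicit H count 0
  atom 6: O, bond orders sum to 2 (valence 2) → 0 H
  atom 7: O, bond orders sum to 2 (valence 2) → 0 H
  atom 8: C, bond orders sum to 1 (valence 4) → 3 H
  atom 9: N, bond orders sum to 3 (valence 3) → 0 H
  atom 10: C, bond orders sum to 4 (valence 4) → 0 H
  atom 11: C, bond orders sum to 3 (valence 4) → 1 H
  atom 12: Cl (halogen, monovalent) → 0 H
Total hydrogens: 6.

6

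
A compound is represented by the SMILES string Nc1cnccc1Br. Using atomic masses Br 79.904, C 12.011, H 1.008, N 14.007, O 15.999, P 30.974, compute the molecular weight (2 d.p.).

173.01 g/mol

First, the molecular formula is C5H5BrN2 (counting implicit H from valence).
  Br: 1 × 79.904 = 79.904
  C: 5 × 12.011 = 60.055
  H: 5 × 1.008 = 5.040
  N: 2 × 14.007 = 28.014
Sum: 1×79.904 + 5×12.011 + 5×1.008 + 2×14.007 = 173.013 → 173.01 g/mol.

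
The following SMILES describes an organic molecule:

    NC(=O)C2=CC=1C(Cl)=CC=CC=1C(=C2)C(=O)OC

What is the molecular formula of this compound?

Walk through each heavy atom and fill implicit hydrogens from standard valence (C 4, N 3, O 2, S 2, halogen 1):
  atom 1: N, bond orders sum to 1 (valence 3) → 2 H
  atom 2: C, bond orders sum to 4 (valence 4) → 0 H
  atom 3: O, bond orders sum to 2 (valence 2) → 0 H
  atom 4: C, bond orders sum to 4 (valence 4) → 0 H
  atom 5: C, bond orders sum to 3 (valence 4) → 1 H
  atom 6: C, bond orders sum to 4 (valence 4) → 0 H
  atom 7: C, bond orders sum to 4 (valence 4) → 0 H
  atom 8: Cl (halogen, monovalent) → 0 H
  atom 9: C, bond orders sum to 3 (valence 4) → 1 H
  atom 10: C, bond orders sum to 3 (valence 4) → 1 H
  atom 11: C, bond orders sum to 3 (valence 4) → 1 H
  atom 12: C, bond orders sum to 4 (valence 4) → 0 H
  atom 13: C, bond orders sum to 4 (valence 4) → 0 H
  atom 14: C, bond orders sum to 3 (valence 4) → 1 H
  atom 15: C, bond orders sum to 4 (valence 4) → 0 H
  atom 16: O, bond orders sum to 2 (valence 2) → 0 H
  atom 17: O, bond orders sum to 2 (valence 2) → 0 H
  atom 18: C, bond orders sum to 1 (valence 4) → 3 H
Totals → C:13, H:10, Cl:1, N:1, O:3.

C13H10ClNO3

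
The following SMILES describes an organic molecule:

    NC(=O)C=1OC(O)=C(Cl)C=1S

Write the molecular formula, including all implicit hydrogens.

C5H4ClNO3S

Walk through each heavy atom and fill implicit hydrogens from standard valence (C 4, N 3, O 2, S 2, halogen 1):
  atom 1: N, bond orders sum to 1 (valence 3) → 2 H
  atom 2: C, bond orders sum to 4 (valence 4) → 0 H
  atom 3: O, bond orders sum to 2 (valence 2) → 0 H
  atom 4: C, bond orders sum to 4 (valence 4) → 0 H
  atom 5: O, bond orders sum to 2 (valence 2) → 0 H
  atom 6: C, bond orders sum to 4 (valence 4) → 0 H
  atom 7: O, bond orders sum to 1 (valence 2) → 1 H
  atom 8: C, bond orders sum to 4 (valence 4) → 0 H
  atom 9: Cl (halogen, monovalent) → 0 H
  atom 10: C, bond orders sum to 4 (valence 4) → 0 H
  atom 11: S, bond orders sum to 1 (valence 2) → 1 H
Totals → C:5, H:4, Cl:1, N:1, O:3, S:1.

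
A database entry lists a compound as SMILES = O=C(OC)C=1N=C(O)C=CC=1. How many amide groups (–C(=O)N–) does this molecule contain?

0

Scan the SMILES for the amide motif — none present.
Groups that are present: 1 ester, 1 hydroxyl.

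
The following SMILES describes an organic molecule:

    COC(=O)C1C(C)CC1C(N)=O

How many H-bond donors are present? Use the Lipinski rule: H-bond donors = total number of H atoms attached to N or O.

Donors: find every N or O and count the H atoms it carries.
  atom 2 (O): bond orders sum to 2 → 0 H
  atom 4 (O): bond orders sum to 2 → 0 H
  atom 11 (N): bond orders sum to 1 → 2 H
  atom 12 (O): bond orders sum to 2 → 0 H
Lipinski HBD = 2.

2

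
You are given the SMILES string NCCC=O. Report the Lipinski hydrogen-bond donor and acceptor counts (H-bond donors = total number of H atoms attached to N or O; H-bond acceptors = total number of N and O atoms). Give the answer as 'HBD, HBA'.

2, 2

Donors: find every N or O and count the H atoms it carries.
  atom 1 (N): bond orders sum to 1 → 2 H
  atom 5 (O): bond orders sum to 2 → 0 H
Lipinski HBD = 2.
Acceptors: N atoms = 1, O atoms = 1 → HBA = 2.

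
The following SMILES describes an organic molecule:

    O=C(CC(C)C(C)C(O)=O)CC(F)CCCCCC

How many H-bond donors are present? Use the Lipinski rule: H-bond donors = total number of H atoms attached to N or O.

Donors: find every N or O and count the H atoms it carries.
  atom 1 (O): bond orders sum to 2 → 0 H
  atom 9 (O): bond orders sum to 1 → 1 H
  atom 10 (O): bond orders sum to 2 → 0 H
Lipinski HBD = 1.

1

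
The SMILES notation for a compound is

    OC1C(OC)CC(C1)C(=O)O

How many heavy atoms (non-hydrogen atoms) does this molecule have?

Every atom symbol written in the SMILES (organic subset) is one heavy atom; implicit H are not written.
Heavy atoms by element → C:7, O:4.
Total: 11.

11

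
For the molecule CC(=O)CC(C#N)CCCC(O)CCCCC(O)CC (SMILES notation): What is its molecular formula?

Walk through each heavy atom and fill implicit hydrogens from standard valence (C 4, N 3, O 2, S 2, halogen 1):
  atom 1: C, bond orders sum to 1 (valence 4) → 3 H
  atom 2: C, bond orders sum to 4 (valence 4) → 0 H
  atom 3: O, bond orders sum to 2 (valence 2) → 0 H
  atom 4: C, bond orders sum to 2 (valence 4) → 2 H
  atom 5: C, bond orders sum to 3 (valence 4) → 1 H
  atom 6: C, bond orders sum to 4 (valence 4) → 0 H
  atom 7: N, bond orders sum to 3 (valence 3) → 0 H
  atom 8: C, bond orders sum to 2 (valence 4) → 2 H
  atom 9: C, bond orders sum to 2 (valence 4) → 2 H
  atom 10: C, bond orders sum to 2 (valence 4) → 2 H
  atom 11: C, bond orders sum to 3 (valence 4) → 1 H
  atom 12: O, bond orders sum to 1 (valence 2) → 1 H
  atom 13: C, bond orders sum to 2 (valence 4) → 2 H
  atom 14: C, bond orders sum to 2 (valence 4) → 2 H
  atom 15: C, bond orders sum to 2 (valence 4) → 2 H
  atom 16: C, bond orders sum to 2 (valence 4) → 2 H
  atom 17: C, bond orders sum to 3 (valence 4) → 1 H
  atom 18: O, bond orders sum to 1 (valence 2) → 1 H
  atom 19: C, bond orders sum to 2 (valence 4) → 2 H
  atom 20: C, bond orders sum to 1 (valence 4) → 3 H
Totals → C:16, H:29, N:1, O:3.

C16H29NO3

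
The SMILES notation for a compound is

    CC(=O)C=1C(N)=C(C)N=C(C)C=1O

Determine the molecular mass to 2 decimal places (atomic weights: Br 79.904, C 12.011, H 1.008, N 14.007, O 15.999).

180.21 g/mol

First, the molecular formula is C9H12N2O2 (counting implicit H from valence).
  C: 9 × 12.011 = 108.099
  H: 12 × 1.008 = 12.096
  N: 2 × 14.007 = 28.014
  O: 2 × 15.999 = 31.998
Sum: 9×12.011 + 12×1.008 + 2×14.007 + 2×15.999 = 180.207 → 180.21 g/mol.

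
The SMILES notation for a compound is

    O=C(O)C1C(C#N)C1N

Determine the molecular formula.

C5H6N2O2

Walk through each heavy atom and fill implicit hydrogens from standard valence (C 4, N 3, O 2, S 2, halogen 1):
  atom 1: O, bond orders sum to 2 (valence 2) → 0 H
  atom 2: C, bond orders sum to 4 (valence 4) → 0 H
  atom 3: O, bond orders sum to 1 (valence 2) → 1 H
  atom 4: C, bond orders sum to 3 (valence 4) → 1 H
  atom 5: C, bond orders sum to 3 (valence 4) → 1 H
  atom 6: C, bond orders sum to 4 (valence 4) → 0 H
  atom 7: N, bond orders sum to 3 (valence 3) → 0 H
  atom 8: C, bond orders sum to 3 (valence 4) → 1 H
  atom 9: N, bond orders sum to 1 (valence 3) → 2 H
Totals → C:5, H:6, N:2, O:2.
In Hill order: C5H6N2O2.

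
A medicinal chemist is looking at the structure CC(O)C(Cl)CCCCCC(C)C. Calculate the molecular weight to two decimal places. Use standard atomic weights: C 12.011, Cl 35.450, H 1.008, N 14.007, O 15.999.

206.75 g/mol

First, the molecular formula is C11H23ClO (counting implicit H from valence).
  C: 11 × 12.011 = 132.121
  Cl: 1 × 35.450 = 35.450
  H: 23 × 1.008 = 23.184
  O: 1 × 15.999 = 15.999
Sum: 11×12.011 + 1×35.450 + 23×1.008 + 1×15.999 = 206.754 → 206.75 g/mol.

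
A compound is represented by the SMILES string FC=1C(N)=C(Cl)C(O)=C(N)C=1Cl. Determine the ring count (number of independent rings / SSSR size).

In SMILES, each pair of matching ring-closure digits denotes one ring-closing bond; the number of such bonds equals the number of independent rings.
Ring-closure bonds here: 1.

1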